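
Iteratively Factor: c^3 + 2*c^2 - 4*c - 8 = (c + 2)*(c^2 - 4) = (c - 2)*(c + 2)*(c + 2)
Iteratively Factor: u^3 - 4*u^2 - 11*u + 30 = (u - 5)*(u^2 + u - 6) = (u - 5)*(u - 2)*(u + 3)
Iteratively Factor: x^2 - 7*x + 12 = (x - 4)*(x - 3)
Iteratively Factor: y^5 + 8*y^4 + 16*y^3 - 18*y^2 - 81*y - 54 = (y + 3)*(y^4 + 5*y^3 + y^2 - 21*y - 18) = (y - 2)*(y + 3)*(y^3 + 7*y^2 + 15*y + 9) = (y - 2)*(y + 1)*(y + 3)*(y^2 + 6*y + 9) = (y - 2)*(y + 1)*(y + 3)^2*(y + 3)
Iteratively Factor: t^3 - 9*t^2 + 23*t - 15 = (t - 1)*(t^2 - 8*t + 15) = (t - 3)*(t - 1)*(t - 5)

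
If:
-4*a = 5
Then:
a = -5/4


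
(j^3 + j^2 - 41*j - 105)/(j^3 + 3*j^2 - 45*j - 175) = (j + 3)/(j + 5)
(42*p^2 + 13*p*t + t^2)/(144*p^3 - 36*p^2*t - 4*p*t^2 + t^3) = (7*p + t)/(24*p^2 - 10*p*t + t^2)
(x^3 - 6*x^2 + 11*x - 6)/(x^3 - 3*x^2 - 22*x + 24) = (x^2 - 5*x + 6)/(x^2 - 2*x - 24)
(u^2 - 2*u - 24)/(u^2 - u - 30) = (u + 4)/(u + 5)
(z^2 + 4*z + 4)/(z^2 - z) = (z^2 + 4*z + 4)/(z*(z - 1))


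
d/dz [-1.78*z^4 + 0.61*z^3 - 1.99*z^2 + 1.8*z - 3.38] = -7.12*z^3 + 1.83*z^2 - 3.98*z + 1.8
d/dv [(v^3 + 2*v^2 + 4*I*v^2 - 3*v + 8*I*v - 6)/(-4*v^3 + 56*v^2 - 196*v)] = (2*v^3*(4 + I) + 2*v^2*(2 + 11*I) - 9*v + 21)/(2*v^2*(v^3 - 21*v^2 + 147*v - 343))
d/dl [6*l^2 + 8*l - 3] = 12*l + 8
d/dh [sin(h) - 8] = cos(h)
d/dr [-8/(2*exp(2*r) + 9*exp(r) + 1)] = (32*exp(r) + 72)*exp(r)/(2*exp(2*r) + 9*exp(r) + 1)^2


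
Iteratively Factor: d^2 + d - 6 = (d + 3)*(d - 2)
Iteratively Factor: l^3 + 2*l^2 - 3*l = (l + 3)*(l^2 - l) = l*(l + 3)*(l - 1)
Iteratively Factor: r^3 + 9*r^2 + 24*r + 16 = (r + 1)*(r^2 + 8*r + 16) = (r + 1)*(r + 4)*(r + 4)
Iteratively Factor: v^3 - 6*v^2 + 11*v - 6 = (v - 3)*(v^2 - 3*v + 2) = (v - 3)*(v - 2)*(v - 1)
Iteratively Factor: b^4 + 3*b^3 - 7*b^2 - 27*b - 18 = (b + 3)*(b^3 - 7*b - 6) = (b - 3)*(b + 3)*(b^2 + 3*b + 2) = (b - 3)*(b + 1)*(b + 3)*(b + 2)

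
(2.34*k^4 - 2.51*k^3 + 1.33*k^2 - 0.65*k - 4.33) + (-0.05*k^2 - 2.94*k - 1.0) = 2.34*k^4 - 2.51*k^3 + 1.28*k^2 - 3.59*k - 5.33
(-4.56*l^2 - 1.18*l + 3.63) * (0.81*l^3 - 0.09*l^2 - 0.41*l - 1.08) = -3.6936*l^5 - 0.5454*l^4 + 4.9161*l^3 + 5.0819*l^2 - 0.2139*l - 3.9204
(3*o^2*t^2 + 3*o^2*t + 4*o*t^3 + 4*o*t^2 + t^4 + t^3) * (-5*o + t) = -15*o^3*t^2 - 15*o^3*t - 17*o^2*t^3 - 17*o^2*t^2 - o*t^4 - o*t^3 + t^5 + t^4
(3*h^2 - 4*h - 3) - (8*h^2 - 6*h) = -5*h^2 + 2*h - 3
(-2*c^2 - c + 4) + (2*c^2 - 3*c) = 4 - 4*c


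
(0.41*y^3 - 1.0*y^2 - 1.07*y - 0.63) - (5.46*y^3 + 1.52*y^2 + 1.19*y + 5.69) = -5.05*y^3 - 2.52*y^2 - 2.26*y - 6.32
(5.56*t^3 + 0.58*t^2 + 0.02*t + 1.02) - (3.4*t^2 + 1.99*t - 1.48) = 5.56*t^3 - 2.82*t^2 - 1.97*t + 2.5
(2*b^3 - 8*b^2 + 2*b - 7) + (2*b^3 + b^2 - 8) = 4*b^3 - 7*b^2 + 2*b - 15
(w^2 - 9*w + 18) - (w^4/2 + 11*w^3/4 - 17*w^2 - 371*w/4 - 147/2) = -w^4/2 - 11*w^3/4 + 18*w^2 + 335*w/4 + 183/2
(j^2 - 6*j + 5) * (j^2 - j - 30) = j^4 - 7*j^3 - 19*j^2 + 175*j - 150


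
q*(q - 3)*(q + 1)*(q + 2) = q^4 - 7*q^2 - 6*q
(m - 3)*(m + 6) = m^2 + 3*m - 18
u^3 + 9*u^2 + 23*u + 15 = (u + 1)*(u + 3)*(u + 5)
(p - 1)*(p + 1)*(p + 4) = p^3 + 4*p^2 - p - 4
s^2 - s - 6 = (s - 3)*(s + 2)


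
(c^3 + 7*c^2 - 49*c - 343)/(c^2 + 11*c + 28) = (c^2 - 49)/(c + 4)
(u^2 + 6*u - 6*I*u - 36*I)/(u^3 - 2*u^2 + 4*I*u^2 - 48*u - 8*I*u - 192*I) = (u - 6*I)/(u^2 + 4*u*(-2 + I) - 32*I)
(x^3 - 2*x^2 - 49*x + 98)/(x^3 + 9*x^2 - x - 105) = (x^2 - 9*x + 14)/(x^2 + 2*x - 15)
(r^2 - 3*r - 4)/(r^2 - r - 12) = (r + 1)/(r + 3)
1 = 1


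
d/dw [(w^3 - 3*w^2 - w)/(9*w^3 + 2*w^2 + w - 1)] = (29*w^4 + 20*w^3 - 4*w^2 + 6*w + 1)/(81*w^6 + 36*w^5 + 22*w^4 - 14*w^3 - 3*w^2 - 2*w + 1)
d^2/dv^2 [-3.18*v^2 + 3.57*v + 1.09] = -6.36000000000000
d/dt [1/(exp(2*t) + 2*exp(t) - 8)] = -2*(exp(t) + 1)*exp(t)/(exp(2*t) + 2*exp(t) - 8)^2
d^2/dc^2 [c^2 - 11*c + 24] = 2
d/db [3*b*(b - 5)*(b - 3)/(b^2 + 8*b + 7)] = 3*(b^4 + 16*b^3 - 58*b^2 - 112*b + 105)/(b^4 + 16*b^3 + 78*b^2 + 112*b + 49)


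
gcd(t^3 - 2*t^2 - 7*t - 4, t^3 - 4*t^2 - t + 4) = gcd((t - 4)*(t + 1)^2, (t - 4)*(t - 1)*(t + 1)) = t^2 - 3*t - 4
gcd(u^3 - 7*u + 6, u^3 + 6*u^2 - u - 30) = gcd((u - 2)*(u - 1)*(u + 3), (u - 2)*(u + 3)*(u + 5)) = u^2 + u - 6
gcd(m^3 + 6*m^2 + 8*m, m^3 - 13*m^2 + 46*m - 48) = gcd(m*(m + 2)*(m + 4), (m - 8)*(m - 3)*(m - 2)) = 1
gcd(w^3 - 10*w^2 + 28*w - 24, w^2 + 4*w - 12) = w - 2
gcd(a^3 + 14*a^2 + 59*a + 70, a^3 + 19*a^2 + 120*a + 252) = a + 7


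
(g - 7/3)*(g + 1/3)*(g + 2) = g^3 - 43*g/9 - 14/9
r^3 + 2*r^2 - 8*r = r*(r - 2)*(r + 4)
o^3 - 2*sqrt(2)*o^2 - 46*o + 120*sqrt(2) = (o - 4*sqrt(2))*(o - 3*sqrt(2))*(o + 5*sqrt(2))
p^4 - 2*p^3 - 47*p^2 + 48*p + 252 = (p - 7)*(p - 3)*(p + 2)*(p + 6)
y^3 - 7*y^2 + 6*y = y*(y - 6)*(y - 1)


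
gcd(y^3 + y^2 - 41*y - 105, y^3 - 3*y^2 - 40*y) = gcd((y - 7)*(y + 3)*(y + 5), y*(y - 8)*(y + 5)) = y + 5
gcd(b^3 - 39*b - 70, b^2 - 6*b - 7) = b - 7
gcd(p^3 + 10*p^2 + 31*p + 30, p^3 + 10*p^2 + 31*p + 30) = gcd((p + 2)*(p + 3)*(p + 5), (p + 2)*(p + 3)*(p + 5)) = p^3 + 10*p^2 + 31*p + 30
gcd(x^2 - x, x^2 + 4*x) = x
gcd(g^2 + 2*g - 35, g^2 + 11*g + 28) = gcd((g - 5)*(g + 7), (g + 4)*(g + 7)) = g + 7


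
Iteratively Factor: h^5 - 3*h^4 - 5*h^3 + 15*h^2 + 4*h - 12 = (h + 2)*(h^4 - 5*h^3 + 5*h^2 + 5*h - 6) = (h - 3)*(h + 2)*(h^3 - 2*h^2 - h + 2) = (h - 3)*(h + 1)*(h + 2)*(h^2 - 3*h + 2) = (h - 3)*(h - 1)*(h + 1)*(h + 2)*(h - 2)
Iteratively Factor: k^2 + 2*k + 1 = (k + 1)*(k + 1)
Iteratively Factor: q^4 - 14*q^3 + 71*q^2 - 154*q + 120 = (q - 5)*(q^3 - 9*q^2 + 26*q - 24) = (q - 5)*(q - 3)*(q^2 - 6*q + 8) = (q - 5)*(q - 4)*(q - 3)*(q - 2)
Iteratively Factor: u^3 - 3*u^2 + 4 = (u - 2)*(u^2 - u - 2) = (u - 2)^2*(u + 1)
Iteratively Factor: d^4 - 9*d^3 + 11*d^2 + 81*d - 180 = (d - 5)*(d^3 - 4*d^2 - 9*d + 36) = (d - 5)*(d - 3)*(d^2 - d - 12) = (d - 5)*(d - 4)*(d - 3)*(d + 3)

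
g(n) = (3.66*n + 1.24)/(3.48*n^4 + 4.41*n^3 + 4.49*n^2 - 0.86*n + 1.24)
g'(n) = (3.66*n + 1.24)*(-13.92*n^3 - 13.23*n^2 - 8.98*n + 0.86)/(3.48*n^4 + 4.41*n^3 + 4.49*n^2 - 0.86*n + 1.24)^2 + 3.66/(3.48*n^4 + 4.41*n^3 + 4.49*n^2 - 0.86*n + 1.24) = (-38.2104*n^4 - 49.542*n^3 - 32.8386*n^2 - 11.1352*n + 5.6048)/(12.1104*n^8 + 30.6936*n^7 + 50.6985*n^6 + 33.6162*n^5 + 21.2053*n^4 + 3.214*n^3 + 11.8748*n^2 - 2.1328*n + 1.5376)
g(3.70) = 0.02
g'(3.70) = -0.01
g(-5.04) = -0.01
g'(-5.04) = -0.01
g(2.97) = 0.03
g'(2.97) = -0.03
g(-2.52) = -0.08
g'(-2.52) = -0.09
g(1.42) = 0.18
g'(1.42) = -0.29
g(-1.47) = -0.29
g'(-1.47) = -0.34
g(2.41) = 0.05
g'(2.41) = -0.05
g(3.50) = 0.02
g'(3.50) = -0.01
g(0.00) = 1.00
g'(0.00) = 3.65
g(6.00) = 0.00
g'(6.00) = -0.00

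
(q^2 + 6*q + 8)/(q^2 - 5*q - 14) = (q + 4)/(q - 7)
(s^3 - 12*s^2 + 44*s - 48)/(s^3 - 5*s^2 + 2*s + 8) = (s - 6)/(s + 1)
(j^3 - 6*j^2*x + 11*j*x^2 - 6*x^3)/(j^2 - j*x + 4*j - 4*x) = (j^2 - 5*j*x + 6*x^2)/(j + 4)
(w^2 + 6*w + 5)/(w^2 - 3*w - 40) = (w + 1)/(w - 8)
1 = 1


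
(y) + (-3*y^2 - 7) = -3*y^2 + y - 7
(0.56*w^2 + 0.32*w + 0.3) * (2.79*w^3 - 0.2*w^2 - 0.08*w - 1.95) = 1.5624*w^5 + 0.7808*w^4 + 0.7282*w^3 - 1.1776*w^2 - 0.648*w - 0.585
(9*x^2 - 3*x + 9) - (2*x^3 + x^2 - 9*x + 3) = -2*x^3 + 8*x^2 + 6*x + 6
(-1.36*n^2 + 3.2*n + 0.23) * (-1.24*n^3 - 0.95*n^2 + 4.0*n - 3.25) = 1.6864*n^5 - 2.676*n^4 - 8.7652*n^3 + 17.0015*n^2 - 9.48*n - 0.7475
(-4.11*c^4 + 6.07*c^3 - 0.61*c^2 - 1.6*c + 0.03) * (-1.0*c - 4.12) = 4.11*c^5 + 10.8632*c^4 - 24.3984*c^3 + 4.1132*c^2 + 6.562*c - 0.1236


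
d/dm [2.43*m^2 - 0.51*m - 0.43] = 4.86*m - 0.51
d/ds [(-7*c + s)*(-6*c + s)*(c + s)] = 29*c^2 - 24*c*s + 3*s^2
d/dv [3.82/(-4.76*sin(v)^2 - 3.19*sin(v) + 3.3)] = (36.3664*sin(v) + 12.1858)*cos(v)/(4.76*sin(v)^2 + 3.19*sin(v) - 3.3)^2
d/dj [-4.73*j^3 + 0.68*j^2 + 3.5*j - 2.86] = -14.19*j^2 + 1.36*j + 3.5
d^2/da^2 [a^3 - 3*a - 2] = 6*a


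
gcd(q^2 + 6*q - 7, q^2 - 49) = q + 7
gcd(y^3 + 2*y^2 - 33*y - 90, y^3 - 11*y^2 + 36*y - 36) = y - 6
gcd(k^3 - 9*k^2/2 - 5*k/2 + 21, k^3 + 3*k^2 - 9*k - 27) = k - 3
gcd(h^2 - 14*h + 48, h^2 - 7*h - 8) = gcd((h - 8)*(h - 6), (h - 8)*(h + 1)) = h - 8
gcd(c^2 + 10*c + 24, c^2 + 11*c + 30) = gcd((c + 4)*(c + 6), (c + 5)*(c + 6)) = c + 6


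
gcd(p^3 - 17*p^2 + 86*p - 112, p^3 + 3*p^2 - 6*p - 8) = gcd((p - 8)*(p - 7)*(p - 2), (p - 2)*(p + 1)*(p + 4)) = p - 2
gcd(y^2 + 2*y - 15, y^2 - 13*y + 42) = 1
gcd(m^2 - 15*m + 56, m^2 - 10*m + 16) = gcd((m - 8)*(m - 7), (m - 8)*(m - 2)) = m - 8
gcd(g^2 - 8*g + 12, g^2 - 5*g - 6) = g - 6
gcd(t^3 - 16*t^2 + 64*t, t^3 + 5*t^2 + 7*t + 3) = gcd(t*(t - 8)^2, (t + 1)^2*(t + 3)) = 1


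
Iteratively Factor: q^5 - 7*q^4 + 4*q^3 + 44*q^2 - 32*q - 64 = (q + 2)*(q^4 - 9*q^3 + 22*q^2 - 32) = (q + 1)*(q + 2)*(q^3 - 10*q^2 + 32*q - 32) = (q - 4)*(q + 1)*(q + 2)*(q^2 - 6*q + 8) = (q - 4)^2*(q + 1)*(q + 2)*(q - 2)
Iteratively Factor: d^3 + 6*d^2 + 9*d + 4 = (d + 1)*(d^2 + 5*d + 4) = (d + 1)^2*(d + 4)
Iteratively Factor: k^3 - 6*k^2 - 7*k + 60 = (k - 5)*(k^2 - k - 12) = (k - 5)*(k - 4)*(k + 3)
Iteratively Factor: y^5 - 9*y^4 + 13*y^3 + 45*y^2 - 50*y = (y + 2)*(y^4 - 11*y^3 + 35*y^2 - 25*y) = (y - 5)*(y + 2)*(y^3 - 6*y^2 + 5*y) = (y - 5)^2*(y + 2)*(y^2 - y) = (y - 5)^2*(y - 1)*(y + 2)*(y)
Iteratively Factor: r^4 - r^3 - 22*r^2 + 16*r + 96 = (r + 4)*(r^3 - 5*r^2 - 2*r + 24) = (r - 3)*(r + 4)*(r^2 - 2*r - 8) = (r - 3)*(r + 2)*(r + 4)*(r - 4)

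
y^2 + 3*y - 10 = (y - 2)*(y + 5)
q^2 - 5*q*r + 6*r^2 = (q - 3*r)*(q - 2*r)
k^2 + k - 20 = (k - 4)*(k + 5)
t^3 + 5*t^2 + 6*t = t*(t + 2)*(t + 3)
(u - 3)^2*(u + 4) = u^3 - 2*u^2 - 15*u + 36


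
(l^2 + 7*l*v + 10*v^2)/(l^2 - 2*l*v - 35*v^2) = (-l - 2*v)/(-l + 7*v)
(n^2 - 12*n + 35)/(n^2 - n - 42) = (n - 5)/(n + 6)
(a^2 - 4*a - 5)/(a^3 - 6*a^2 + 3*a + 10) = 1/(a - 2)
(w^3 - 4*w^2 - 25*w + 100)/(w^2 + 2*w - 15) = (w^2 - 9*w + 20)/(w - 3)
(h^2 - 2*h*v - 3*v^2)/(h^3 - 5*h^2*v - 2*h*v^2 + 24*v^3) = (-h - v)/(-h^2 + 2*h*v + 8*v^2)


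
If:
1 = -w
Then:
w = -1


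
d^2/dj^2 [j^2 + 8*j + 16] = 2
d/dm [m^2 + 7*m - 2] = 2*m + 7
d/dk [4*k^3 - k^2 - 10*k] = 12*k^2 - 2*k - 10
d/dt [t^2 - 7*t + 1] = 2*t - 7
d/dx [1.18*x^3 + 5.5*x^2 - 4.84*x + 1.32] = 3.54*x^2 + 11.0*x - 4.84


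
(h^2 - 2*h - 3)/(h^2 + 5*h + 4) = (h - 3)/(h + 4)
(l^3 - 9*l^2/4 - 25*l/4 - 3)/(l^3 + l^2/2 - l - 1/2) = (4*l^2 - 13*l - 12)/(2*(2*l^2 - l - 1))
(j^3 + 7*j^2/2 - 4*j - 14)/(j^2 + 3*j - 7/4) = 2*(j^2 - 4)/(2*j - 1)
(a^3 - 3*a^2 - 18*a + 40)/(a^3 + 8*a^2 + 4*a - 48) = (a - 5)/(a + 6)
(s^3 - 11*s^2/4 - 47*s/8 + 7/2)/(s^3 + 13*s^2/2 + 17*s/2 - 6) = (s^2 - 9*s/4 - 7)/(s^2 + 7*s + 12)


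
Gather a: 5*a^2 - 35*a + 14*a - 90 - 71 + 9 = 5*a^2 - 21*a - 152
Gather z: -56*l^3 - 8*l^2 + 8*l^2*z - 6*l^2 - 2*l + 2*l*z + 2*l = -56*l^3 - 14*l^2 + z*(8*l^2 + 2*l)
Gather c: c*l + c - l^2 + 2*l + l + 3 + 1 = c*(l + 1) - l^2 + 3*l + 4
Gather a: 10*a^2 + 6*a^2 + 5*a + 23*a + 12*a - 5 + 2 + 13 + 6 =16*a^2 + 40*a + 16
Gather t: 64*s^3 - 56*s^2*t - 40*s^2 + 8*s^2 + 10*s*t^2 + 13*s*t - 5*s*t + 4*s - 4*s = 64*s^3 - 32*s^2 + 10*s*t^2 + t*(-56*s^2 + 8*s)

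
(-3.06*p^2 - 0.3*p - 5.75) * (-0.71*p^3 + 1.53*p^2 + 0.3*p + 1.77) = 2.1726*p^5 - 4.4688*p^4 + 2.7055*p^3 - 14.3037*p^2 - 2.256*p - 10.1775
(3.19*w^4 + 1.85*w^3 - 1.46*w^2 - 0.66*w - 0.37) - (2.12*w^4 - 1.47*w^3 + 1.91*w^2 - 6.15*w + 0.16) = 1.07*w^4 + 3.32*w^3 - 3.37*w^2 + 5.49*w - 0.53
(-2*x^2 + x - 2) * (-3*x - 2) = 6*x^3 + x^2 + 4*x + 4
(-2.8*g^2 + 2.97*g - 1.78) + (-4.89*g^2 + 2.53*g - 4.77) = -7.69*g^2 + 5.5*g - 6.55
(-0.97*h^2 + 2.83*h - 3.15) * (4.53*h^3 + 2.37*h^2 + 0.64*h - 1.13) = -4.3941*h^5 + 10.521*h^4 - 8.1832*h^3 - 4.5582*h^2 - 5.2139*h + 3.5595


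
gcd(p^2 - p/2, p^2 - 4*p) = p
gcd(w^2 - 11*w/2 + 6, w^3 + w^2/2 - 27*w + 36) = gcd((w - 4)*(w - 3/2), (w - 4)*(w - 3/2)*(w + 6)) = w^2 - 11*w/2 + 6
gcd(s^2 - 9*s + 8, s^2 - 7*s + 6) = s - 1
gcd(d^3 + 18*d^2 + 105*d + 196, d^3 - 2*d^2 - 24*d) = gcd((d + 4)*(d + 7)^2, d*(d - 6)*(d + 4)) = d + 4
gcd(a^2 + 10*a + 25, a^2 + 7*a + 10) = a + 5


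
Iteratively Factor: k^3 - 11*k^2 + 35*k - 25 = (k - 5)*(k^2 - 6*k + 5) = (k - 5)*(k - 1)*(k - 5)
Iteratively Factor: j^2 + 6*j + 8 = (j + 2)*(j + 4)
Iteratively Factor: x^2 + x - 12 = (x - 3)*(x + 4)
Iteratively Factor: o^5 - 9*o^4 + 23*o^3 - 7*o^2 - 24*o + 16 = (o - 4)*(o^4 - 5*o^3 + 3*o^2 + 5*o - 4) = (o - 4)*(o - 1)*(o^3 - 4*o^2 - o + 4) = (o - 4)^2*(o - 1)*(o^2 - 1) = (o - 4)^2*(o - 1)^2*(o + 1)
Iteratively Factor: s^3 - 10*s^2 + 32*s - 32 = (s - 4)*(s^2 - 6*s + 8) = (s - 4)*(s - 2)*(s - 4)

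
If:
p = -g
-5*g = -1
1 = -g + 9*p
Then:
No Solution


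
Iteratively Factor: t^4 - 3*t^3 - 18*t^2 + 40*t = (t)*(t^3 - 3*t^2 - 18*t + 40) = t*(t - 5)*(t^2 + 2*t - 8) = t*(t - 5)*(t + 4)*(t - 2)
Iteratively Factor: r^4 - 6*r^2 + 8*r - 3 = (r - 1)*(r^3 + r^2 - 5*r + 3) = (r - 1)*(r + 3)*(r^2 - 2*r + 1) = (r - 1)^2*(r + 3)*(r - 1)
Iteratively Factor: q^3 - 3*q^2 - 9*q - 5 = (q + 1)*(q^2 - 4*q - 5) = (q + 1)^2*(q - 5)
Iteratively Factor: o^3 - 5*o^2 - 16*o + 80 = (o + 4)*(o^2 - 9*o + 20) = (o - 4)*(o + 4)*(o - 5)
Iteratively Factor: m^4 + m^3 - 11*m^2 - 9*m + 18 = (m - 1)*(m^3 + 2*m^2 - 9*m - 18) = (m - 3)*(m - 1)*(m^2 + 5*m + 6) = (m - 3)*(m - 1)*(m + 2)*(m + 3)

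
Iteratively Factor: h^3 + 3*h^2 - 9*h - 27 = (h + 3)*(h^2 - 9) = (h - 3)*(h + 3)*(h + 3)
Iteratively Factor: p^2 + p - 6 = (p + 3)*(p - 2)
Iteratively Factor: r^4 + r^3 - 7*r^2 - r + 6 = (r + 1)*(r^3 - 7*r + 6) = (r + 1)*(r + 3)*(r^2 - 3*r + 2) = (r - 2)*(r + 1)*(r + 3)*(r - 1)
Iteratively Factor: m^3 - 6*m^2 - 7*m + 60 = (m - 4)*(m^2 - 2*m - 15) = (m - 5)*(m - 4)*(m + 3)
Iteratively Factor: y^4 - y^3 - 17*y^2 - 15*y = (y + 3)*(y^3 - 4*y^2 - 5*y) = y*(y + 3)*(y^2 - 4*y - 5) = y*(y + 1)*(y + 3)*(y - 5)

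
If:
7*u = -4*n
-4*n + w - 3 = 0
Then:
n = w/4 - 3/4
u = 3/7 - w/7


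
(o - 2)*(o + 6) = o^2 + 4*o - 12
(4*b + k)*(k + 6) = 4*b*k + 24*b + k^2 + 6*k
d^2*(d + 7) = d^3 + 7*d^2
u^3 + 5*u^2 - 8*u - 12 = (u - 2)*(u + 1)*(u + 6)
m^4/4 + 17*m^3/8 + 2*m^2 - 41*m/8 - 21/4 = (m/2 + 1/2)*(m/2 + 1)*(m - 3/2)*(m + 7)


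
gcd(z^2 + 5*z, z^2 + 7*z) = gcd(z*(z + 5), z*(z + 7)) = z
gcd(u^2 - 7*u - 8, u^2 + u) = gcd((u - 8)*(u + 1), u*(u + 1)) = u + 1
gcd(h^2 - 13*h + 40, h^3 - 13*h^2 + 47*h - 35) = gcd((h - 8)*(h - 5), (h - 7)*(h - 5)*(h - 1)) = h - 5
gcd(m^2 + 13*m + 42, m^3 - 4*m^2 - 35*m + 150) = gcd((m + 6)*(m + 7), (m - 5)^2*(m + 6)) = m + 6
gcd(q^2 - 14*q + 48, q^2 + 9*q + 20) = 1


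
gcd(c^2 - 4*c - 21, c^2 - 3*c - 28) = c - 7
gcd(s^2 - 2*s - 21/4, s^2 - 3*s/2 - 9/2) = s + 3/2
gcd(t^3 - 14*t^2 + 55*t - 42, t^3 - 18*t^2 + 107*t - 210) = t^2 - 13*t + 42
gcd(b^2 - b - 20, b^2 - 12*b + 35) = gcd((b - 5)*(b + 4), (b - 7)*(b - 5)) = b - 5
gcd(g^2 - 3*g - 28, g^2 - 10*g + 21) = g - 7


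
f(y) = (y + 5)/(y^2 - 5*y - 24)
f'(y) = (5 - 2*y)*(y + 5)/(y^2 - 5*y - 24)^2 + 1/(y^2 - 5*y - 24)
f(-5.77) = -0.02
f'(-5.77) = 0.02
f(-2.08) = -0.31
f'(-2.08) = 0.20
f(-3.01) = 18.07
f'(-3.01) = 1818.17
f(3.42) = -0.29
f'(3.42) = -0.05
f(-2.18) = -0.34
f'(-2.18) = 0.26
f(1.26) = -0.22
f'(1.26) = -0.02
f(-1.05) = -0.22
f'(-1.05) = 0.03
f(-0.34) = -0.21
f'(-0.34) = 0.01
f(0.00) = -0.21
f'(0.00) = 0.00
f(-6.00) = -0.02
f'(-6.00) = 0.01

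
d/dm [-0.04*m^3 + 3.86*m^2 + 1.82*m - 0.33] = -0.12*m^2 + 7.72*m + 1.82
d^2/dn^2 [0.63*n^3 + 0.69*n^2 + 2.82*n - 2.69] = 3.78*n + 1.38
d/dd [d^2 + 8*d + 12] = 2*d + 8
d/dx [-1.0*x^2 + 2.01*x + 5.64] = 2.01 - 2.0*x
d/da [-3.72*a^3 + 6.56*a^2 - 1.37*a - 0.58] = -11.16*a^2 + 13.12*a - 1.37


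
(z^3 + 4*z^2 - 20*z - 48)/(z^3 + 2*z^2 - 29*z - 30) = (z^2 - 2*z - 8)/(z^2 - 4*z - 5)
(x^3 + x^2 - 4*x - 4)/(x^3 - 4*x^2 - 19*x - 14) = (x - 2)/(x - 7)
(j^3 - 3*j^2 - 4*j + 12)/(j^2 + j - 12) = (j^2 - 4)/(j + 4)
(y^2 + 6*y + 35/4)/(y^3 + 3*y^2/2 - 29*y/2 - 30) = (y + 7/2)/(y^2 - y - 12)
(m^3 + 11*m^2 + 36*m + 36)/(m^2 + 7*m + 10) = (m^2 + 9*m + 18)/(m + 5)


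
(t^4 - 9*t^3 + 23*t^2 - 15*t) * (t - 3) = t^5 - 12*t^4 + 50*t^3 - 84*t^2 + 45*t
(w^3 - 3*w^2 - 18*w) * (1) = w^3 - 3*w^2 - 18*w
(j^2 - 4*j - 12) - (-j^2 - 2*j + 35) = 2*j^2 - 2*j - 47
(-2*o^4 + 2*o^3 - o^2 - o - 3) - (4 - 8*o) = -2*o^4 + 2*o^3 - o^2 + 7*o - 7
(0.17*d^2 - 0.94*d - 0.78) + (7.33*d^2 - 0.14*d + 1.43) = 7.5*d^2 - 1.08*d + 0.65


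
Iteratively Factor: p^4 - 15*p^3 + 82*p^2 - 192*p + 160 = (p - 2)*(p^3 - 13*p^2 + 56*p - 80) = (p - 4)*(p - 2)*(p^2 - 9*p + 20) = (p - 4)^2*(p - 2)*(p - 5)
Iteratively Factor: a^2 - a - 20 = (a - 5)*(a + 4)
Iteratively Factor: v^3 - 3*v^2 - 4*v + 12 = (v - 2)*(v^2 - v - 6) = (v - 2)*(v + 2)*(v - 3)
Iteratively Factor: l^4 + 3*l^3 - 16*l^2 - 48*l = (l)*(l^3 + 3*l^2 - 16*l - 48) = l*(l + 3)*(l^2 - 16) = l*(l + 3)*(l + 4)*(l - 4)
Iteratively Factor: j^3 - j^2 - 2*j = (j + 1)*(j^2 - 2*j) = (j - 2)*(j + 1)*(j)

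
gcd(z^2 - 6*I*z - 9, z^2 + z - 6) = 1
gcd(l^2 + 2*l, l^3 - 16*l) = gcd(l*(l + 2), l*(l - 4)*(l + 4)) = l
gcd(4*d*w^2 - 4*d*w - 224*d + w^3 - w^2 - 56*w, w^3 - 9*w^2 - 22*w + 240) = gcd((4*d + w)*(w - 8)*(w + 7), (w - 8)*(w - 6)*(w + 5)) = w - 8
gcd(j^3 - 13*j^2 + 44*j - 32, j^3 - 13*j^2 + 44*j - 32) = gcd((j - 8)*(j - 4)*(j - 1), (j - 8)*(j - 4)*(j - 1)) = j^3 - 13*j^2 + 44*j - 32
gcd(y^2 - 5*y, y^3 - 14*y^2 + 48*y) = y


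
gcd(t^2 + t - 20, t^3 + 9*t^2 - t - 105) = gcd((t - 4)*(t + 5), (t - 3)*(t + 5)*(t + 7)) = t + 5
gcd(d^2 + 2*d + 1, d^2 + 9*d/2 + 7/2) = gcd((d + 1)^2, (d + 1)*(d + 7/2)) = d + 1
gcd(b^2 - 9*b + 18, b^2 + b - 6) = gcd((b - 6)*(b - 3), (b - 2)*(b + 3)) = 1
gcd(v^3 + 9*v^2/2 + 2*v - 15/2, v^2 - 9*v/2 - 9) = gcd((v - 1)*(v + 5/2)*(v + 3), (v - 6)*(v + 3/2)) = 1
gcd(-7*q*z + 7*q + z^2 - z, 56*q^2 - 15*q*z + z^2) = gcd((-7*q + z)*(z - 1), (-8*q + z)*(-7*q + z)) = -7*q + z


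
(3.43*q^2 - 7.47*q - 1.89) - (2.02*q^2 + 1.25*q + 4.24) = 1.41*q^2 - 8.72*q - 6.13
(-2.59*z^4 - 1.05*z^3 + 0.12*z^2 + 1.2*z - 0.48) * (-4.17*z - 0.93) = 10.8003*z^5 + 6.7872*z^4 + 0.4761*z^3 - 5.1156*z^2 + 0.8856*z + 0.4464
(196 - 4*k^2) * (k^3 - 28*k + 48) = -4*k^5 + 308*k^3 - 192*k^2 - 5488*k + 9408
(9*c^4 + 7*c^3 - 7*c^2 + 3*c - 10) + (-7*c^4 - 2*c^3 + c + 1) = 2*c^4 + 5*c^3 - 7*c^2 + 4*c - 9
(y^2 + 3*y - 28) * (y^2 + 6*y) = y^4 + 9*y^3 - 10*y^2 - 168*y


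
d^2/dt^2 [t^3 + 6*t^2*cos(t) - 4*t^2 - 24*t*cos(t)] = -6*t^2*cos(t) + 24*sqrt(2)*t*cos(t + pi/4) + 6*t + 48*sin(t) + 12*cos(t) - 8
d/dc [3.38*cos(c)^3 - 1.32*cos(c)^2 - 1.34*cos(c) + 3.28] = (-10.14*cos(c)^2 + 2.64*cos(c) + 1.34)*sin(c)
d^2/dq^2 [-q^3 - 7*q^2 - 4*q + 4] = -6*q - 14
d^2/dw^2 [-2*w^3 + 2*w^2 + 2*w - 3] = 4 - 12*w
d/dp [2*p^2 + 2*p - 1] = 4*p + 2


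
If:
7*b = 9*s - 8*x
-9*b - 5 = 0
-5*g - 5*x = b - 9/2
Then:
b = -5/9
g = 91/90 - x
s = 8*x/9 - 35/81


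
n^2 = n^2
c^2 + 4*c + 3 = (c + 1)*(c + 3)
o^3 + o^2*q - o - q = (o - 1)*(o + 1)*(o + q)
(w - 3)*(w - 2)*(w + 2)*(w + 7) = w^4 + 4*w^3 - 25*w^2 - 16*w + 84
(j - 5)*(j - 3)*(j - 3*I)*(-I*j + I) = -I*j^4 - 3*j^3 + 9*I*j^3 + 27*j^2 - 23*I*j^2 - 69*j + 15*I*j + 45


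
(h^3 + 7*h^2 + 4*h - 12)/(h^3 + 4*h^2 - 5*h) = (h^2 + 8*h + 12)/(h*(h + 5))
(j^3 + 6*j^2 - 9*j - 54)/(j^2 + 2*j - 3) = (j^2 + 3*j - 18)/(j - 1)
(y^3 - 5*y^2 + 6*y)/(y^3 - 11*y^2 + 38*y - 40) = y*(y - 3)/(y^2 - 9*y + 20)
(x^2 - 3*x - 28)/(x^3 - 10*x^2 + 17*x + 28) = (x + 4)/(x^2 - 3*x - 4)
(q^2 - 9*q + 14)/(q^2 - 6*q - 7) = (q - 2)/(q + 1)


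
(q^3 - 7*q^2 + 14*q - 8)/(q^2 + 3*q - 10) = (q^2 - 5*q + 4)/(q + 5)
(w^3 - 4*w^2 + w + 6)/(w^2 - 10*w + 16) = (w^2 - 2*w - 3)/(w - 8)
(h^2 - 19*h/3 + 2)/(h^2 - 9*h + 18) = (h - 1/3)/(h - 3)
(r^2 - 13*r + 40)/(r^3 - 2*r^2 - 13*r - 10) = (r - 8)/(r^2 + 3*r + 2)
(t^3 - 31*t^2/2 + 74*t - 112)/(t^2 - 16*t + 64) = (t^2 - 15*t/2 + 14)/(t - 8)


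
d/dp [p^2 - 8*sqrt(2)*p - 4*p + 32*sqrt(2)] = 2*p - 8*sqrt(2) - 4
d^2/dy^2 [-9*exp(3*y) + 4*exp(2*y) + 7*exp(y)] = (-81*exp(2*y) + 16*exp(y) + 7)*exp(y)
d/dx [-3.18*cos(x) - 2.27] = 3.18*sin(x)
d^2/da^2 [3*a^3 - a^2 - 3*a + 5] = 18*a - 2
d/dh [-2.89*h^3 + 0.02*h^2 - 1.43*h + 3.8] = -8.67*h^2 + 0.04*h - 1.43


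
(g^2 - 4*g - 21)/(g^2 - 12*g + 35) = (g + 3)/(g - 5)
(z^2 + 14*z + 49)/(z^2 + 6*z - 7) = (z + 7)/(z - 1)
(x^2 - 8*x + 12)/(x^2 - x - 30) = (x - 2)/(x + 5)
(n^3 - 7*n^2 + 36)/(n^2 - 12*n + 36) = (n^2 - n - 6)/(n - 6)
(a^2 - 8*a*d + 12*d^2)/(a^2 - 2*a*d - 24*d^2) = (a - 2*d)/(a + 4*d)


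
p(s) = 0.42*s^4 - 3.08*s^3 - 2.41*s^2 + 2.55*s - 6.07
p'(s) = 1.68*s^3 - 9.24*s^2 - 4.82*s + 2.55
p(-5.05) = 589.42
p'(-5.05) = -425.12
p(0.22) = -5.66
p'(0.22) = 1.06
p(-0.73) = -7.90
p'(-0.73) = 0.49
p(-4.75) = 471.34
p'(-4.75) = -363.08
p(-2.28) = 23.44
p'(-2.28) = -54.41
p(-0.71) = -7.89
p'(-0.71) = 0.71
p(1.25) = -11.64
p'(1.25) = -14.63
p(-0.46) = -7.43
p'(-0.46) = 2.65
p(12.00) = 3064.37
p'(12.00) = 1517.19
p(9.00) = 331.97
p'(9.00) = 435.45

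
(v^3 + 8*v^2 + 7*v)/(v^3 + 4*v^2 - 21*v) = (v + 1)/(v - 3)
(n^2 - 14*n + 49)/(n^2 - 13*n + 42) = (n - 7)/(n - 6)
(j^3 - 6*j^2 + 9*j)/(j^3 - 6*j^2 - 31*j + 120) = j*(j - 3)/(j^2 - 3*j - 40)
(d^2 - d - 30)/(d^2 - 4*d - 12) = (d + 5)/(d + 2)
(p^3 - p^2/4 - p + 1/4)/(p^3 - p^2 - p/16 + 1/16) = 4*(p + 1)/(4*p + 1)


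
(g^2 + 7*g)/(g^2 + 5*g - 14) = g/(g - 2)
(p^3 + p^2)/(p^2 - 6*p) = p*(p + 1)/(p - 6)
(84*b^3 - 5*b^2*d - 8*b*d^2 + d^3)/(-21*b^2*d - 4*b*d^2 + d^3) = (-4*b + d)/d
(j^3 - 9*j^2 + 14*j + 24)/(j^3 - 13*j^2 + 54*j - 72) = (j + 1)/(j - 3)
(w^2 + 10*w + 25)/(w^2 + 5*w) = (w + 5)/w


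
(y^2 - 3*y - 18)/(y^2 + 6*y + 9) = (y - 6)/(y + 3)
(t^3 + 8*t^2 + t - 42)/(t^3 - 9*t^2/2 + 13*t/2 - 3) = 2*(t^2 + 10*t + 21)/(2*t^2 - 5*t + 3)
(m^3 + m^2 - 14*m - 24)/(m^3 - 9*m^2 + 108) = (m^2 - 2*m - 8)/(m^2 - 12*m + 36)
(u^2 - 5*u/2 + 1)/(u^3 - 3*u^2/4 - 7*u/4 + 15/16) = 8*(u - 2)/(8*u^2 - 2*u - 15)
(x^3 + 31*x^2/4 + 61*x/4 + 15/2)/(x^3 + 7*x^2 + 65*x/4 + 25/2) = (4*x^2 + 23*x + 15)/(4*x^2 + 20*x + 25)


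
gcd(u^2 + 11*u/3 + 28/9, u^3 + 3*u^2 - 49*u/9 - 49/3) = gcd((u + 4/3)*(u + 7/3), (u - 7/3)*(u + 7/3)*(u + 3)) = u + 7/3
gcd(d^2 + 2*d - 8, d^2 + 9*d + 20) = d + 4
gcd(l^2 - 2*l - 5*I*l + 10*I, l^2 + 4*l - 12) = l - 2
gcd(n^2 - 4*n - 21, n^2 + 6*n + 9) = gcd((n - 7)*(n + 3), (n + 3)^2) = n + 3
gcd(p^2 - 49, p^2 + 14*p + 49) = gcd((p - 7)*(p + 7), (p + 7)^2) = p + 7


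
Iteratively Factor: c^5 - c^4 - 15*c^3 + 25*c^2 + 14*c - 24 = (c - 1)*(c^4 - 15*c^2 + 10*c + 24) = (c - 1)*(c + 1)*(c^3 - c^2 - 14*c + 24) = (c - 2)*(c - 1)*(c + 1)*(c^2 + c - 12) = (c - 2)*(c - 1)*(c + 1)*(c + 4)*(c - 3)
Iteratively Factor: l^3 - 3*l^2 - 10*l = (l + 2)*(l^2 - 5*l) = l*(l + 2)*(l - 5)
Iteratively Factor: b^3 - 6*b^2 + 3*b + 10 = (b - 5)*(b^2 - b - 2) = (b - 5)*(b + 1)*(b - 2)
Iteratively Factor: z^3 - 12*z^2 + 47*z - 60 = (z - 4)*(z^2 - 8*z + 15) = (z - 5)*(z - 4)*(z - 3)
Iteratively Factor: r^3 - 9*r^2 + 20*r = (r - 5)*(r^2 - 4*r) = r*(r - 5)*(r - 4)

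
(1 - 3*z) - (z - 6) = 7 - 4*z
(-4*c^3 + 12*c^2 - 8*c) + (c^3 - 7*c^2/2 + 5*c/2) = -3*c^3 + 17*c^2/2 - 11*c/2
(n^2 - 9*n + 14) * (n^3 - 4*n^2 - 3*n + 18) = n^5 - 13*n^4 + 47*n^3 - 11*n^2 - 204*n + 252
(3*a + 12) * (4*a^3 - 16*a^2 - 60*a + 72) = 12*a^4 - 372*a^2 - 504*a + 864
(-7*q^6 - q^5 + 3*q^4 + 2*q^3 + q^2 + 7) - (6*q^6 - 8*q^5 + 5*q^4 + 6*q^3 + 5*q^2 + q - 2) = -13*q^6 + 7*q^5 - 2*q^4 - 4*q^3 - 4*q^2 - q + 9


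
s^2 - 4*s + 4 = (s - 2)^2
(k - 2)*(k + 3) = k^2 + k - 6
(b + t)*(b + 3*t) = b^2 + 4*b*t + 3*t^2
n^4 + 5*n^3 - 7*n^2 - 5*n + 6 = (n - 1)^2*(n + 1)*(n + 6)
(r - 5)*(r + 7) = r^2 + 2*r - 35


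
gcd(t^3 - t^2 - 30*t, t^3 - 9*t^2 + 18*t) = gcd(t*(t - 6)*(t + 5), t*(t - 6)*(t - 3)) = t^2 - 6*t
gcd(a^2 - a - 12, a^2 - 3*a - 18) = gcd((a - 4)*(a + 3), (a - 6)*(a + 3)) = a + 3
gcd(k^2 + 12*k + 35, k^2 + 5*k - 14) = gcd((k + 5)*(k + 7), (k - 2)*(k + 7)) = k + 7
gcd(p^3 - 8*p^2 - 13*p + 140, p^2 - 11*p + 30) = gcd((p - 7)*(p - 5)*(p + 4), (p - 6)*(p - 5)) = p - 5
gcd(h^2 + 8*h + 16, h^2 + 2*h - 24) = 1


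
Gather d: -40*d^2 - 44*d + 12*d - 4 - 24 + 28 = -40*d^2 - 32*d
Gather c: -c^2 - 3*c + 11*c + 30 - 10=-c^2 + 8*c + 20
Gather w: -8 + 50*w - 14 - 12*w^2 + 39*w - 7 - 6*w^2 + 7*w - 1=-18*w^2 + 96*w - 30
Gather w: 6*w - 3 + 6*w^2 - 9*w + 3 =6*w^2 - 3*w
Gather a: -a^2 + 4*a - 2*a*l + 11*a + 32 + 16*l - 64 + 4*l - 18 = -a^2 + a*(15 - 2*l) + 20*l - 50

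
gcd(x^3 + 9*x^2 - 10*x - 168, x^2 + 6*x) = x + 6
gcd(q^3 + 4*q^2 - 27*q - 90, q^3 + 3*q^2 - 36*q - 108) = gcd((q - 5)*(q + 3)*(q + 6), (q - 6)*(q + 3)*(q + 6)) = q^2 + 9*q + 18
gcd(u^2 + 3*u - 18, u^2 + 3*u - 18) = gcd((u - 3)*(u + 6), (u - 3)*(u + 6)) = u^2 + 3*u - 18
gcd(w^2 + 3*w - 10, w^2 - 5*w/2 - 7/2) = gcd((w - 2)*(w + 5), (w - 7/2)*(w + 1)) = 1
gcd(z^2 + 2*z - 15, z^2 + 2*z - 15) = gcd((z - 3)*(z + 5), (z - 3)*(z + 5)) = z^2 + 2*z - 15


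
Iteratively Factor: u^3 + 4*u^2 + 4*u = (u)*(u^2 + 4*u + 4) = u*(u + 2)*(u + 2)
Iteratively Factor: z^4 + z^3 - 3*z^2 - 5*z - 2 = (z + 1)*(z^3 - 3*z - 2) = (z - 2)*(z + 1)*(z^2 + 2*z + 1) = (z - 2)*(z + 1)^2*(z + 1)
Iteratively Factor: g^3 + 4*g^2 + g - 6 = (g + 2)*(g^2 + 2*g - 3) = (g + 2)*(g + 3)*(g - 1)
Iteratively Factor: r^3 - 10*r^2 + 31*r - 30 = (r - 2)*(r^2 - 8*r + 15) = (r - 3)*(r - 2)*(r - 5)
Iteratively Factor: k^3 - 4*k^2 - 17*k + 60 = (k - 5)*(k^2 + k - 12) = (k - 5)*(k + 4)*(k - 3)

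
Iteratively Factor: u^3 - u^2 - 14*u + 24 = (u + 4)*(u^2 - 5*u + 6) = (u - 2)*(u + 4)*(u - 3)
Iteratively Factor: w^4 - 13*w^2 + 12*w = (w - 1)*(w^3 + w^2 - 12*w) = (w - 3)*(w - 1)*(w^2 + 4*w) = w*(w - 3)*(w - 1)*(w + 4)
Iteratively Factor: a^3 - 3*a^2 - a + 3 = (a - 1)*(a^2 - 2*a - 3) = (a - 1)*(a + 1)*(a - 3)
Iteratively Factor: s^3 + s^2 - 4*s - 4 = (s + 1)*(s^2 - 4) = (s - 2)*(s + 1)*(s + 2)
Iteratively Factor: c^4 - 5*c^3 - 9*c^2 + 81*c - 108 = (c + 4)*(c^3 - 9*c^2 + 27*c - 27) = (c - 3)*(c + 4)*(c^2 - 6*c + 9) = (c - 3)^2*(c + 4)*(c - 3)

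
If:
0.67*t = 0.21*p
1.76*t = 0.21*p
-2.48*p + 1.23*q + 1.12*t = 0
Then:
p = 0.00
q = 0.00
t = 0.00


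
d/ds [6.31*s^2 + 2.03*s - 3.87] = 12.62*s + 2.03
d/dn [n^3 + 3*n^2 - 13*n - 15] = 3*n^2 + 6*n - 13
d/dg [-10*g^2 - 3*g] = -20*g - 3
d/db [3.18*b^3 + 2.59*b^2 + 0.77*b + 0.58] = 9.54*b^2 + 5.18*b + 0.77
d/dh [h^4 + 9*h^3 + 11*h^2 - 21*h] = 4*h^3 + 27*h^2 + 22*h - 21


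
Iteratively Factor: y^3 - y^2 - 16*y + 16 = (y - 4)*(y^2 + 3*y - 4) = (y - 4)*(y + 4)*(y - 1)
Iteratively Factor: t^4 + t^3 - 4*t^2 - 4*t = (t + 1)*(t^3 - 4*t) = (t + 1)*(t + 2)*(t^2 - 2*t) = (t - 2)*(t + 1)*(t + 2)*(t)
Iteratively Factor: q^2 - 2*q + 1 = (q - 1)*(q - 1)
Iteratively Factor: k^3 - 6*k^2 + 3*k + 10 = (k + 1)*(k^2 - 7*k + 10) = (k - 5)*(k + 1)*(k - 2)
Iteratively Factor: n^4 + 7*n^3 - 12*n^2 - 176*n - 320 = (n + 4)*(n^3 + 3*n^2 - 24*n - 80) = (n + 4)^2*(n^2 - n - 20) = (n + 4)^3*(n - 5)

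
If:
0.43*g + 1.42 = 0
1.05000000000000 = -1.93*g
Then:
No Solution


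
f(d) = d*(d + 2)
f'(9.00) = 20.00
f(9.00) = 99.00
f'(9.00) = 20.00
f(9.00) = 99.00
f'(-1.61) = -1.22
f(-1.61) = -0.63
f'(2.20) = 6.40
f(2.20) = 9.24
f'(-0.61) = 0.78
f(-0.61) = -0.85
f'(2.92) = 7.84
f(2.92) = 14.37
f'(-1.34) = -0.68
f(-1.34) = -0.88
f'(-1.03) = -0.06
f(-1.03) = -1.00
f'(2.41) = 6.82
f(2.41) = 10.63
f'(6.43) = 14.86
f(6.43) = 54.20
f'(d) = 2*d + 2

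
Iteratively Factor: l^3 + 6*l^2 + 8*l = (l + 4)*(l^2 + 2*l) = (l + 2)*(l + 4)*(l)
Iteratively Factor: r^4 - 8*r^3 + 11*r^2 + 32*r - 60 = (r + 2)*(r^3 - 10*r^2 + 31*r - 30) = (r - 3)*(r + 2)*(r^2 - 7*r + 10) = (r - 5)*(r - 3)*(r + 2)*(r - 2)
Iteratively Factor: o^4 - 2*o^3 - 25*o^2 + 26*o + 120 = (o - 5)*(o^3 + 3*o^2 - 10*o - 24) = (o - 5)*(o + 2)*(o^2 + o - 12) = (o - 5)*(o - 3)*(o + 2)*(o + 4)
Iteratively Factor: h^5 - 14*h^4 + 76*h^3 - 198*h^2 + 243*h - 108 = (h - 3)*(h^4 - 11*h^3 + 43*h^2 - 69*h + 36) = (h - 3)*(h - 1)*(h^3 - 10*h^2 + 33*h - 36) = (h - 3)^2*(h - 1)*(h^2 - 7*h + 12) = (h - 4)*(h - 3)^2*(h - 1)*(h - 3)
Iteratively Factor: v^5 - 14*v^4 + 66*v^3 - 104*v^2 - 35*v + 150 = (v + 1)*(v^4 - 15*v^3 + 81*v^2 - 185*v + 150) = (v - 3)*(v + 1)*(v^3 - 12*v^2 + 45*v - 50) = (v - 3)*(v - 2)*(v + 1)*(v^2 - 10*v + 25) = (v - 5)*(v - 3)*(v - 2)*(v + 1)*(v - 5)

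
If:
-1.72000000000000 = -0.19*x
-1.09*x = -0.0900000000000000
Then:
No Solution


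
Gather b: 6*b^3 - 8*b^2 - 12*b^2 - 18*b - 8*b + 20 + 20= 6*b^3 - 20*b^2 - 26*b + 40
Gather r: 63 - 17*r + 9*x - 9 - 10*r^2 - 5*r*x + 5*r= -10*r^2 + r*(-5*x - 12) + 9*x + 54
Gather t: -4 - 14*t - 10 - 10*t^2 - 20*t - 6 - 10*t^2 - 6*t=-20*t^2 - 40*t - 20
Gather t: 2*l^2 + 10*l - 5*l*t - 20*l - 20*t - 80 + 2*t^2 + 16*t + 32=2*l^2 - 10*l + 2*t^2 + t*(-5*l - 4) - 48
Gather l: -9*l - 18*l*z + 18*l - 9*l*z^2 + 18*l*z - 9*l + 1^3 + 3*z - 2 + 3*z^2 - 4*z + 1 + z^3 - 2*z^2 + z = -9*l*z^2 + z^3 + z^2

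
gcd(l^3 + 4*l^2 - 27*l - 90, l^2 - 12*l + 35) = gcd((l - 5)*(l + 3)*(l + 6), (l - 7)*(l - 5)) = l - 5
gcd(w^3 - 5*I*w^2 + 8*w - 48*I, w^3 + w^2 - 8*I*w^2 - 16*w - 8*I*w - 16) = w^2 - 8*I*w - 16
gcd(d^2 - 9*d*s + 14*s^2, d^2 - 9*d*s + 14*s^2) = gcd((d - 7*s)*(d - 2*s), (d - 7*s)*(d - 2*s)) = d^2 - 9*d*s + 14*s^2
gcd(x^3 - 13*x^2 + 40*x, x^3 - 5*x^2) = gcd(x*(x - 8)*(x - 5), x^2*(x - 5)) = x^2 - 5*x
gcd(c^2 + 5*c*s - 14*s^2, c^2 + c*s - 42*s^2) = c + 7*s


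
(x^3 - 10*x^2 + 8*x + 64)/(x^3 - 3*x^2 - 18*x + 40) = (x^3 - 10*x^2 + 8*x + 64)/(x^3 - 3*x^2 - 18*x + 40)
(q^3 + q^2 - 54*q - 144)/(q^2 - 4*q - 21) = (q^2 - 2*q - 48)/(q - 7)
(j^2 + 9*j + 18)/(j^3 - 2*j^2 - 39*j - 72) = (j + 6)/(j^2 - 5*j - 24)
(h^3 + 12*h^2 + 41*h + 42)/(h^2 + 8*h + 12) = (h^2 + 10*h + 21)/(h + 6)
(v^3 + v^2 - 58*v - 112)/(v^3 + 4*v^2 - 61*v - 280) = (v + 2)/(v + 5)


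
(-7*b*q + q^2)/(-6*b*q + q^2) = (7*b - q)/(6*b - q)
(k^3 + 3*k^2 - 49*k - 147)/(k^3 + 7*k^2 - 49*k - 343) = (k + 3)/(k + 7)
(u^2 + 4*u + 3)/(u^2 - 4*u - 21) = (u + 1)/(u - 7)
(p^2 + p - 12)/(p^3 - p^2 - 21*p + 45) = (p + 4)/(p^2 + 2*p - 15)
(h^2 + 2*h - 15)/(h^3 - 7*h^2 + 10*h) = (h^2 + 2*h - 15)/(h*(h^2 - 7*h + 10))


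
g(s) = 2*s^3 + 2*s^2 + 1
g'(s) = 6*s^2 + 4*s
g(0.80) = 3.30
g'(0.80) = 7.04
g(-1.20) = 0.42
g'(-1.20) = 3.84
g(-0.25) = 1.09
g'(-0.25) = -0.62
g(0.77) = 3.10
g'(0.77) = 6.64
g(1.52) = 12.64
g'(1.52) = 19.94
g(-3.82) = -81.30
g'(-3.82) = 72.27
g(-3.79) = -79.15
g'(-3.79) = 71.02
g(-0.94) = 1.11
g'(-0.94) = 1.54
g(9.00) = 1621.00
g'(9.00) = 522.00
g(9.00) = 1621.00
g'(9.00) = 522.00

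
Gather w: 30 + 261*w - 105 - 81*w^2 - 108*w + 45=-81*w^2 + 153*w - 30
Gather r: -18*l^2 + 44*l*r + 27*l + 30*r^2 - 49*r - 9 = -18*l^2 + 27*l + 30*r^2 + r*(44*l - 49) - 9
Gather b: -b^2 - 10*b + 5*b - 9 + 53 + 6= -b^2 - 5*b + 50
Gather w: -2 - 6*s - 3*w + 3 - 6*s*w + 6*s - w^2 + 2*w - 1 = -w^2 + w*(-6*s - 1)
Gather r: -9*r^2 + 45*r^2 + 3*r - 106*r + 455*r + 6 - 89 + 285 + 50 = 36*r^2 + 352*r + 252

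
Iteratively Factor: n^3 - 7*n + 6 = (n + 3)*(n^2 - 3*n + 2) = (n - 2)*(n + 3)*(n - 1)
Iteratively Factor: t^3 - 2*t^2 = (t - 2)*(t^2) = t*(t - 2)*(t)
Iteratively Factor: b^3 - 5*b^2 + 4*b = (b)*(b^2 - 5*b + 4) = b*(b - 1)*(b - 4)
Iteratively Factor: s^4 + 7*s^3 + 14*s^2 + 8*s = (s)*(s^3 + 7*s^2 + 14*s + 8) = s*(s + 2)*(s^2 + 5*s + 4) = s*(s + 1)*(s + 2)*(s + 4)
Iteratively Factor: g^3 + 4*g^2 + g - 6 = (g + 2)*(g^2 + 2*g - 3) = (g + 2)*(g + 3)*(g - 1)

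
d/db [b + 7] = 1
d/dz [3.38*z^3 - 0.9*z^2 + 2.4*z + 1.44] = 10.14*z^2 - 1.8*z + 2.4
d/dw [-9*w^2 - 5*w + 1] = -18*w - 5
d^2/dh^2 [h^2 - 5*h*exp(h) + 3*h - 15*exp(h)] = -5*h*exp(h) - 25*exp(h) + 2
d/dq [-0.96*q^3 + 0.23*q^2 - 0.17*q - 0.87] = -2.88*q^2 + 0.46*q - 0.17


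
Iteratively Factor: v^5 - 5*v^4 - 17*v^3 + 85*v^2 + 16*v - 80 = (v + 1)*(v^4 - 6*v^3 - 11*v^2 + 96*v - 80) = (v - 1)*(v + 1)*(v^3 - 5*v^2 - 16*v + 80) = (v - 5)*(v - 1)*(v + 1)*(v^2 - 16) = (v - 5)*(v - 1)*(v + 1)*(v + 4)*(v - 4)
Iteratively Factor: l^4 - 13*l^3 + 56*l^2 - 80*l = (l)*(l^3 - 13*l^2 + 56*l - 80) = l*(l - 4)*(l^2 - 9*l + 20) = l*(l - 4)^2*(l - 5)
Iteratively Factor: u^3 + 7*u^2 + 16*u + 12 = (u + 3)*(u^2 + 4*u + 4) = (u + 2)*(u + 3)*(u + 2)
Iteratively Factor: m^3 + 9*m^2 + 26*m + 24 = (m + 3)*(m^2 + 6*m + 8) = (m + 2)*(m + 3)*(m + 4)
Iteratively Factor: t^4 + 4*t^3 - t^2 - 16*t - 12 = (t + 3)*(t^3 + t^2 - 4*t - 4) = (t - 2)*(t + 3)*(t^2 + 3*t + 2) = (t - 2)*(t + 2)*(t + 3)*(t + 1)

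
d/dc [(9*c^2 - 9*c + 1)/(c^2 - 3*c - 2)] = (-18*c^2 - 38*c + 21)/(c^4 - 6*c^3 + 5*c^2 + 12*c + 4)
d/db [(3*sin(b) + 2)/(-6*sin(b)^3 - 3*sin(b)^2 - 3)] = (12*sin(b)^3 + 15*sin(b)^2 + 4*sin(b) - 3)*cos(b)/(3*(2*sin(b)^3 + sin(b)^2 + 1)^2)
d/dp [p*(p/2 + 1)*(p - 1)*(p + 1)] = 2*p^3 + 3*p^2 - p - 1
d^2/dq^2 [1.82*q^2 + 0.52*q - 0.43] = 3.64000000000000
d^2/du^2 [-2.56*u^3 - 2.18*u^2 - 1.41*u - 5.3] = -15.36*u - 4.36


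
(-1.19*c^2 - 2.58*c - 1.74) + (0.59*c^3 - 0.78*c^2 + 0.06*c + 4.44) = 0.59*c^3 - 1.97*c^2 - 2.52*c + 2.7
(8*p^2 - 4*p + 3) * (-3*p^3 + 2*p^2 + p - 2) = -24*p^5 + 28*p^4 - 9*p^3 - 14*p^2 + 11*p - 6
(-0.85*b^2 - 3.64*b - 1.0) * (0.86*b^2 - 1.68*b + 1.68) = -0.731*b^4 - 1.7024*b^3 + 3.8272*b^2 - 4.4352*b - 1.68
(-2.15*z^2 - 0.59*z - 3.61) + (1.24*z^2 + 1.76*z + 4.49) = -0.91*z^2 + 1.17*z + 0.88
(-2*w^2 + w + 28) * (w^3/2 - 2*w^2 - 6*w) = -w^5 + 9*w^4/2 + 24*w^3 - 62*w^2 - 168*w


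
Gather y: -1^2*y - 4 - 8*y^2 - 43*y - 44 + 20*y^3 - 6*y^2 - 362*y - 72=20*y^3 - 14*y^2 - 406*y - 120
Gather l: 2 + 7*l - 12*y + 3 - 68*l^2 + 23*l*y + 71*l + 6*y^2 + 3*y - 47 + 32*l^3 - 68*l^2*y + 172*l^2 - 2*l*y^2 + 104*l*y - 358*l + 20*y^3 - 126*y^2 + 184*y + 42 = 32*l^3 + l^2*(104 - 68*y) + l*(-2*y^2 + 127*y - 280) + 20*y^3 - 120*y^2 + 175*y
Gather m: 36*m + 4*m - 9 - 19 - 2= 40*m - 30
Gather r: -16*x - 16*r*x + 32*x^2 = -16*r*x + 32*x^2 - 16*x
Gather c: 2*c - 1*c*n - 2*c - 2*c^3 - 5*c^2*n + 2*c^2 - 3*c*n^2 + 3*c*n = -2*c^3 + c^2*(2 - 5*n) + c*(-3*n^2 + 2*n)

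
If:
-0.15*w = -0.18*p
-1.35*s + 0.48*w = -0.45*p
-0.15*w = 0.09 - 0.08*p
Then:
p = -0.90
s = -0.68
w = -1.08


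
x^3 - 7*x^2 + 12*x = x*(x - 4)*(x - 3)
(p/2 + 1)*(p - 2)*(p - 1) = p^3/2 - p^2/2 - 2*p + 2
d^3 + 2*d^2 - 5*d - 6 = (d - 2)*(d + 1)*(d + 3)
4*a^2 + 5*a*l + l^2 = (a + l)*(4*a + l)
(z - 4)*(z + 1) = z^2 - 3*z - 4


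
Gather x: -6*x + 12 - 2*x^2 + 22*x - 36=-2*x^2 + 16*x - 24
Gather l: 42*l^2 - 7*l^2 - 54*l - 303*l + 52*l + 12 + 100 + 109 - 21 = 35*l^2 - 305*l + 200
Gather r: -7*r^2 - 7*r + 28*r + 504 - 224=-7*r^2 + 21*r + 280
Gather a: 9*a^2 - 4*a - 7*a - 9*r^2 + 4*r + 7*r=9*a^2 - 11*a - 9*r^2 + 11*r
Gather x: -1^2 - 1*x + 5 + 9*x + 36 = 8*x + 40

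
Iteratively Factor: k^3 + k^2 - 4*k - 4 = (k + 1)*(k^2 - 4) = (k - 2)*(k + 1)*(k + 2)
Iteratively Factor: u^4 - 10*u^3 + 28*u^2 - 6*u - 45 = (u - 3)*(u^3 - 7*u^2 + 7*u + 15) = (u - 3)^2*(u^2 - 4*u - 5) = (u - 3)^2*(u + 1)*(u - 5)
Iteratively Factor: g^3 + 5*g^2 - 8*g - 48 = (g - 3)*(g^2 + 8*g + 16) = (g - 3)*(g + 4)*(g + 4)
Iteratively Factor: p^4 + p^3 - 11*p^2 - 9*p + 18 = (p - 1)*(p^3 + 2*p^2 - 9*p - 18) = (p - 1)*(p + 3)*(p^2 - p - 6) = (p - 1)*(p + 2)*(p + 3)*(p - 3)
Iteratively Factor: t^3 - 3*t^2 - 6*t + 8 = (t + 2)*(t^2 - 5*t + 4) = (t - 1)*(t + 2)*(t - 4)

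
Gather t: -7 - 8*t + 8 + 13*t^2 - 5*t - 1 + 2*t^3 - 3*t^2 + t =2*t^3 + 10*t^2 - 12*t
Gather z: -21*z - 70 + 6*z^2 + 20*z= 6*z^2 - z - 70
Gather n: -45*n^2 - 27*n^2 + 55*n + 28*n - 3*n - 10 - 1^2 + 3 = -72*n^2 + 80*n - 8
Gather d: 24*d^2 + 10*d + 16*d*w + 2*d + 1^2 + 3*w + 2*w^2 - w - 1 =24*d^2 + d*(16*w + 12) + 2*w^2 + 2*w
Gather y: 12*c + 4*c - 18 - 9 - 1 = 16*c - 28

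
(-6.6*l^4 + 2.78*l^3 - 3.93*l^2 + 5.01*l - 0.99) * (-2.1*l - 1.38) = 13.86*l^5 + 3.27*l^4 + 4.4166*l^3 - 5.0976*l^2 - 4.8348*l + 1.3662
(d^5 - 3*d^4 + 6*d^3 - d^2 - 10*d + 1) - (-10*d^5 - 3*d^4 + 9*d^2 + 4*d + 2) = 11*d^5 + 6*d^3 - 10*d^2 - 14*d - 1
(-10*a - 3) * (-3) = 30*a + 9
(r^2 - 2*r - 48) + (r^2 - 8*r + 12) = 2*r^2 - 10*r - 36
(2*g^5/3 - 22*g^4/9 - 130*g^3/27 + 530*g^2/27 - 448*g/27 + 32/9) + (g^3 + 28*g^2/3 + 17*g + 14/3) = 2*g^5/3 - 22*g^4/9 - 103*g^3/27 + 782*g^2/27 + 11*g/27 + 74/9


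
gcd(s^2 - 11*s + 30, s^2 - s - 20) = s - 5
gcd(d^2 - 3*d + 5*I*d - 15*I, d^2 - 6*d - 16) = 1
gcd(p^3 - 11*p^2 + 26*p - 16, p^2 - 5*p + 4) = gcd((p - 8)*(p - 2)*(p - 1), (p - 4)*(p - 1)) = p - 1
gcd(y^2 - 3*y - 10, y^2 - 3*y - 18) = 1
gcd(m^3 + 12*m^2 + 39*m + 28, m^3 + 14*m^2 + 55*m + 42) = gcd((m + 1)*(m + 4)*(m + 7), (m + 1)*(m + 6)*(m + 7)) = m^2 + 8*m + 7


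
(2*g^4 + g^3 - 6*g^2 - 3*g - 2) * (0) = 0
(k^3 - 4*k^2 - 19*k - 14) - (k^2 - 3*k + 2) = k^3 - 5*k^2 - 16*k - 16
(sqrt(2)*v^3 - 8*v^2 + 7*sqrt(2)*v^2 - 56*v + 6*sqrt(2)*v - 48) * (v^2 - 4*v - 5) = sqrt(2)*v^5 - 8*v^4 + 3*sqrt(2)*v^4 - 27*sqrt(2)*v^3 - 24*v^3 - 59*sqrt(2)*v^2 + 216*v^2 - 30*sqrt(2)*v + 472*v + 240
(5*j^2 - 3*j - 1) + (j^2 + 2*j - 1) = 6*j^2 - j - 2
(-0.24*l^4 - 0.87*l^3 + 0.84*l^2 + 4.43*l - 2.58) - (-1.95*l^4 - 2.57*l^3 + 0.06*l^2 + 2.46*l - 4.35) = 1.71*l^4 + 1.7*l^3 + 0.78*l^2 + 1.97*l + 1.77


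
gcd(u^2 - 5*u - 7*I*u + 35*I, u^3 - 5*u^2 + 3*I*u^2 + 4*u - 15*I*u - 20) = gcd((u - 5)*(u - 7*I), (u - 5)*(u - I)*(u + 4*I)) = u - 5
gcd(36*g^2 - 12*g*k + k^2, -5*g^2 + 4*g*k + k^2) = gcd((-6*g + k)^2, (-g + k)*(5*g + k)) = 1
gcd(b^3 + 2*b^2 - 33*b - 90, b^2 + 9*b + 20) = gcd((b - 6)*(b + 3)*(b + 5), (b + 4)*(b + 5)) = b + 5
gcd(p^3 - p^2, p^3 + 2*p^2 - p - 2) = p - 1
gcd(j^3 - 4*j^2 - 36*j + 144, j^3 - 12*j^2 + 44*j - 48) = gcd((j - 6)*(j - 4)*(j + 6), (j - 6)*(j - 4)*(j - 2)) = j^2 - 10*j + 24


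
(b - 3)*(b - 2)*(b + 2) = b^3 - 3*b^2 - 4*b + 12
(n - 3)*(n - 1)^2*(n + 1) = n^4 - 4*n^3 + 2*n^2 + 4*n - 3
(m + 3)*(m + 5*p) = m^2 + 5*m*p + 3*m + 15*p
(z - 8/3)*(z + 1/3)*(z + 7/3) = z^3 - 19*z/3 - 56/27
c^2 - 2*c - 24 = (c - 6)*(c + 4)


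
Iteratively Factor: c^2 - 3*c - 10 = (c - 5)*(c + 2)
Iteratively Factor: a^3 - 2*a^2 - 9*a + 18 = (a - 2)*(a^2 - 9) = (a - 3)*(a - 2)*(a + 3)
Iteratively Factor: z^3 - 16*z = (z + 4)*(z^2 - 4*z) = (z - 4)*(z + 4)*(z)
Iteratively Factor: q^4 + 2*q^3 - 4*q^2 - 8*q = (q + 2)*(q^3 - 4*q) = (q - 2)*(q + 2)*(q^2 + 2*q) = q*(q - 2)*(q + 2)*(q + 2)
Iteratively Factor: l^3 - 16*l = (l + 4)*(l^2 - 4*l) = l*(l + 4)*(l - 4)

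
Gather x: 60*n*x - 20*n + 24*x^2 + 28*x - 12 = -20*n + 24*x^2 + x*(60*n + 28) - 12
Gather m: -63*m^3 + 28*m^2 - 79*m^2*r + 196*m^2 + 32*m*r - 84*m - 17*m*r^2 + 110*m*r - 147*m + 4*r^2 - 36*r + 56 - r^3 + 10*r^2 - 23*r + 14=-63*m^3 + m^2*(224 - 79*r) + m*(-17*r^2 + 142*r - 231) - r^3 + 14*r^2 - 59*r + 70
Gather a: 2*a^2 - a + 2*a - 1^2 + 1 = 2*a^2 + a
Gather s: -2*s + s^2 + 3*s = s^2 + s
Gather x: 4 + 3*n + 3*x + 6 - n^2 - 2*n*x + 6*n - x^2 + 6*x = -n^2 + 9*n - x^2 + x*(9 - 2*n) + 10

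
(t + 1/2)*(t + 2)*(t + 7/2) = t^3 + 6*t^2 + 39*t/4 + 7/2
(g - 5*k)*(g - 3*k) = g^2 - 8*g*k + 15*k^2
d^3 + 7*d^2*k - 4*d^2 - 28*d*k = d*(d - 4)*(d + 7*k)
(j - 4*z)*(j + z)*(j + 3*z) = j^3 - 13*j*z^2 - 12*z^3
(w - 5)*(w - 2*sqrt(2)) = w^2 - 5*w - 2*sqrt(2)*w + 10*sqrt(2)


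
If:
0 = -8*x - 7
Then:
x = -7/8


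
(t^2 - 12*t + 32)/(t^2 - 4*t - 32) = (t - 4)/(t + 4)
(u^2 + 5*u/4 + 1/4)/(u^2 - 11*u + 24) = (4*u^2 + 5*u + 1)/(4*(u^2 - 11*u + 24))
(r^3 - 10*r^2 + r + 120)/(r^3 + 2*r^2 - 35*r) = (r^2 - 5*r - 24)/(r*(r + 7))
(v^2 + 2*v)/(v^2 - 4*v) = (v + 2)/(v - 4)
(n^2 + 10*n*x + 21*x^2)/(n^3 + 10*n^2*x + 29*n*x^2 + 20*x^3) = (n^2 + 10*n*x + 21*x^2)/(n^3 + 10*n^2*x + 29*n*x^2 + 20*x^3)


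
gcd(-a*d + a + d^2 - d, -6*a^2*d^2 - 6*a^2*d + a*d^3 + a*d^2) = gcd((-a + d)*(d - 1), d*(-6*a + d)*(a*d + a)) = 1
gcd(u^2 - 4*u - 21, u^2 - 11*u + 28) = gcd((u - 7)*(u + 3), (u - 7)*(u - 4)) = u - 7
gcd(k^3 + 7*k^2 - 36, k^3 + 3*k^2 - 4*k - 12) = k^2 + k - 6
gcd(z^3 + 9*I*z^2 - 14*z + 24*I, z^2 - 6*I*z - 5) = z - I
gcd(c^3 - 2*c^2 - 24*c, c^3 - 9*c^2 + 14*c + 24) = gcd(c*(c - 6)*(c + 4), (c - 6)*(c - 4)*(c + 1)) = c - 6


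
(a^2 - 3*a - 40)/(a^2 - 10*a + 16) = (a + 5)/(a - 2)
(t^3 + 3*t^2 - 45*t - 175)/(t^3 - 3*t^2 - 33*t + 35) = (t + 5)/(t - 1)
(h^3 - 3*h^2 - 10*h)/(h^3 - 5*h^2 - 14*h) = (h - 5)/(h - 7)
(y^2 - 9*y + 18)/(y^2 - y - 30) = (y - 3)/(y + 5)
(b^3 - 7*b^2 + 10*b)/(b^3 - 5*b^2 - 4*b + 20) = b/(b + 2)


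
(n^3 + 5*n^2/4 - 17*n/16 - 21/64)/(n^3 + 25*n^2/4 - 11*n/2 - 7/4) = (n^2 + n - 21/16)/(n^2 + 6*n - 7)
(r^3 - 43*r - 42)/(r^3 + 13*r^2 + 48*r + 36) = (r - 7)/(r + 6)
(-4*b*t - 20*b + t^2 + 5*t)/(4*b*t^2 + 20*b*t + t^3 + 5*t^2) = (-4*b + t)/(t*(4*b + t))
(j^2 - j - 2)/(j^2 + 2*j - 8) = (j + 1)/(j + 4)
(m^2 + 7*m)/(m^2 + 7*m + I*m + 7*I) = m/(m + I)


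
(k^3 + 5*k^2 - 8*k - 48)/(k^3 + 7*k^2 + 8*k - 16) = (k - 3)/(k - 1)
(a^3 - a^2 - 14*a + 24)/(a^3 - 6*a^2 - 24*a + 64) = (a - 3)/(a - 8)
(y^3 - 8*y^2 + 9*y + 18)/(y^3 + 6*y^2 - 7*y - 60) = (y^2 - 5*y - 6)/(y^2 + 9*y + 20)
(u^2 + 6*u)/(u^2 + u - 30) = u/(u - 5)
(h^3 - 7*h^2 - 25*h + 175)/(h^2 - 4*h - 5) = (h^2 - 2*h - 35)/(h + 1)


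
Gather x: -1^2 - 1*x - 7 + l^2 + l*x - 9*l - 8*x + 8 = l^2 - 9*l + x*(l - 9)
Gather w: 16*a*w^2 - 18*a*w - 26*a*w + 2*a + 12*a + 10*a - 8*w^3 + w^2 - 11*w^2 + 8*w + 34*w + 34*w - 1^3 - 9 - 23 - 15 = 24*a - 8*w^3 + w^2*(16*a - 10) + w*(76 - 44*a) - 48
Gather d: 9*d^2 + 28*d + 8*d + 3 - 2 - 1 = 9*d^2 + 36*d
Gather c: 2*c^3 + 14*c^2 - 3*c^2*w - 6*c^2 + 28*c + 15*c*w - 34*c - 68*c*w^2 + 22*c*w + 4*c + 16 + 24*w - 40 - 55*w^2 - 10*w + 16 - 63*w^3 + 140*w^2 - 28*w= 2*c^3 + c^2*(8 - 3*w) + c*(-68*w^2 + 37*w - 2) - 63*w^3 + 85*w^2 - 14*w - 8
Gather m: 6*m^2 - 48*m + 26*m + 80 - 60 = 6*m^2 - 22*m + 20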